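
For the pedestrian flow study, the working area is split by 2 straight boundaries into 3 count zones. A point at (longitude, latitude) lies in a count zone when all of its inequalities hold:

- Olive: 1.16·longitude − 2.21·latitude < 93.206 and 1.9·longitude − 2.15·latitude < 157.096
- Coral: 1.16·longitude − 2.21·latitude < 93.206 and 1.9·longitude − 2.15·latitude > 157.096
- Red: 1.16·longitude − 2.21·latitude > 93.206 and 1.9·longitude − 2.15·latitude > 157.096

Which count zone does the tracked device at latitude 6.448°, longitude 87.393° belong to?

Olive

1.16·87.393 − 2.21·6.448 = 87.126, which is < 93.206
1.9·87.393 − 2.15·6.448 = 152.183, which is < 157.096
This sign pattern matches Olive.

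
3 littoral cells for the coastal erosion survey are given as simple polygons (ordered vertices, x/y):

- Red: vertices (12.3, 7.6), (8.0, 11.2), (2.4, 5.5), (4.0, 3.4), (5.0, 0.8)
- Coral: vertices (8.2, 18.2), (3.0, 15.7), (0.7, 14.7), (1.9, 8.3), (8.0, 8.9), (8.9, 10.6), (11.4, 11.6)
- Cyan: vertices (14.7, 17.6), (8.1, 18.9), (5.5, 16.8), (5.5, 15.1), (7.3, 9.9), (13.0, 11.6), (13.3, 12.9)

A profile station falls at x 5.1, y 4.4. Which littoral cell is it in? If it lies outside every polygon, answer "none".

Cast a ray rightward from (5.1, 4.4). For each polygon, the edges (by vertex number in listed order) whose endpoints lie on opposite sides of y = 4.4, where each meets that height, and whether that is right or left of the point:
Red: 3–4 at x≈3.24 (left), 5–1 at x≈8.86 (right) → 1 crossing.
Coral: no edge straddles that height → 0 crossings.
Cyan: no edge straddles that height → 0 crossings.
Only Red has an odd count, so the point is inside Red.

Red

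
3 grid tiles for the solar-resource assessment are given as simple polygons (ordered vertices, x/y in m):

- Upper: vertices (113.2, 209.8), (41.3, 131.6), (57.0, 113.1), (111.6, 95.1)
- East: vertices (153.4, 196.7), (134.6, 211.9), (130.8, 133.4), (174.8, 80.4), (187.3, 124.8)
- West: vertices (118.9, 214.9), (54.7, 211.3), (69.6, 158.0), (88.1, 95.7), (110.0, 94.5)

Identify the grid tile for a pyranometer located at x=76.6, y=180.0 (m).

West

Cast a ray rightward from (76.6, 180.0). For each polygon, the edges (by vertex number in listed order) whose endpoints lie on opposite sides of y = 180.0, where each meets that height, and whether that is right or left of the point:
Upper: 1–2 at x≈85.80 (right), 4–1 at x≈112.78 (right) → 2 crossings.
East: 2–3 at x≈133.06 (right), 5–1 at x≈161.27 (right) → 2 crossings.
West: 2–3 at x≈63.45 (left), 5–1 at x≈116.32 (right) → 1 crossing.
Only West has an odd count, so the point is inside West.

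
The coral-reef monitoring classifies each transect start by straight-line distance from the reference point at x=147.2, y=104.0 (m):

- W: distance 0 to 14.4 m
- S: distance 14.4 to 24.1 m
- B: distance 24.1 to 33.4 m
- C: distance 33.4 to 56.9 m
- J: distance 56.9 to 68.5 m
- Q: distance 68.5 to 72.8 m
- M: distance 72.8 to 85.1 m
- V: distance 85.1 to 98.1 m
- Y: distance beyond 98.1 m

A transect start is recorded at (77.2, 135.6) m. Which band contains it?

Distance = √((77.2−147.2)² + (135.6−104.0)²) = √(4900.000 + 998.560) = 76.802 m.
72.8 ≤ 76.802 < 85.1 → M.

M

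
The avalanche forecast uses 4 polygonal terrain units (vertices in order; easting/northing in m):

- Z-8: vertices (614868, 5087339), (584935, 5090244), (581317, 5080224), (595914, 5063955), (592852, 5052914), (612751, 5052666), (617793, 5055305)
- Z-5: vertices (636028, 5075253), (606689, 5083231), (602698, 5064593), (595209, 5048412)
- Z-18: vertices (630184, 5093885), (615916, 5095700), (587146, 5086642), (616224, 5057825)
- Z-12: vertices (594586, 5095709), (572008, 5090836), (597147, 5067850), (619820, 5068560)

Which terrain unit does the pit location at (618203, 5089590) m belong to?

Cast a ray rightward from (618203, 5089590). For each polygon, the edges (by vertex number in listed order) whose endpoints lie on opposite sides of northing = 5089590, where each meets that height, and whether that is right or left of the point:
Z-8: 1–2 at easting≈591673.8 (left), 2–3 at easting≈584698.9 (left) → 0 crossings.
Z-5: no edge straddles that height → 0 crossings.
Z-18: 2–3 at easting≈596509.4 (left), 4–1 at easting≈628521.3 (right) → 1 crossing.
Z-12: 2–3 at easting≈573370.7 (left), 4–1 at easting≈600273.4 (left) → 0 crossings.
Only Z-18 has an odd count, so the point is inside Z-18.

Z-18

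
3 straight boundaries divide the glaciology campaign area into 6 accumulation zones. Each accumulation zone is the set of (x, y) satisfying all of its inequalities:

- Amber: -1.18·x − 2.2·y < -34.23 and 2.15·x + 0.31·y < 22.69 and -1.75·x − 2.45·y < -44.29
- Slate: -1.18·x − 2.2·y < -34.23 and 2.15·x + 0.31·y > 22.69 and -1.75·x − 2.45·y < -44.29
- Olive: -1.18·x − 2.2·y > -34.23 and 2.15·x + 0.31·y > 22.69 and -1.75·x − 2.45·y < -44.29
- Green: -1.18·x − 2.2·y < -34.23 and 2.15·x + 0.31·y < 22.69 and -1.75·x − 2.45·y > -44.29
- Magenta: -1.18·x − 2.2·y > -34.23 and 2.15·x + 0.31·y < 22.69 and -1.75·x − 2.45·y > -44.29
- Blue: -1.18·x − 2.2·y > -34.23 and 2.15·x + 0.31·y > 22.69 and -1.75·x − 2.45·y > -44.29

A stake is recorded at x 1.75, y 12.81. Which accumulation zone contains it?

Magenta

-1.18·1.75 − 2.2·12.81 = -30.247, which is > -34.23
2.15·1.75 + 0.31·12.81 = 7.734, which is < 22.69
-1.75·1.75 − 2.45·12.81 = -34.447, which is > -44.29
This sign pattern matches Magenta.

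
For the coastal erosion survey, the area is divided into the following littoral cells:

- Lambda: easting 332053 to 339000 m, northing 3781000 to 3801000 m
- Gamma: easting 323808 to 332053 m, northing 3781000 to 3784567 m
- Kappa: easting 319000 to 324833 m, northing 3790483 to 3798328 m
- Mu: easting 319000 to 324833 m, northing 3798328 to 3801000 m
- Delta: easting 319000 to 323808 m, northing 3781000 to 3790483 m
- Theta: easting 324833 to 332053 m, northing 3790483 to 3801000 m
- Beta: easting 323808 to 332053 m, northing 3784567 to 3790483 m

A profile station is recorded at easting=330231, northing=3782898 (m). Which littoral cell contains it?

Gamma

The point has easting = 330231 and northing = 3782898.
Only Gamma satisfies 323808 ≤ easting ≤ 332053 and 3781000 ≤ northing ≤ 3784567.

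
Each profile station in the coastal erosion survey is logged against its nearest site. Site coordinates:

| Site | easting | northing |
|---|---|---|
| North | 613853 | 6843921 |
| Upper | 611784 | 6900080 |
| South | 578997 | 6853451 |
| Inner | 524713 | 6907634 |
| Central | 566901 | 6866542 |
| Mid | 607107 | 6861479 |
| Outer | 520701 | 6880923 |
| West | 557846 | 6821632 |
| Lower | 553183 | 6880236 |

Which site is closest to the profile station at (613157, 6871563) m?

Squared distances to each site:
North: 764564580.000; Upper: 815104418.000; South: 1494950144.000; Inner: 9123458177.000; Central: 2164827977.000; Mid: 138289556.000; Outer: 8635721536.000; West: 5552411482.000; Lower: 3672101605.000.
Minimum at Mid.

Mid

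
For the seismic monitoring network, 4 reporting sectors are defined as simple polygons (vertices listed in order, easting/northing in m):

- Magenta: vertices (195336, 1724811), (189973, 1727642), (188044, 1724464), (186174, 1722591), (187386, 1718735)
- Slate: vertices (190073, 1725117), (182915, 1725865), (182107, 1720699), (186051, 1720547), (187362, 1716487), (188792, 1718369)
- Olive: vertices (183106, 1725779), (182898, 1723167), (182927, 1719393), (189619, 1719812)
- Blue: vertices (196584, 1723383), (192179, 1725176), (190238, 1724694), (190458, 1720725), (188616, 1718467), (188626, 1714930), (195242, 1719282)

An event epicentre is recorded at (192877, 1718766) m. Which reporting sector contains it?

Cast a ray rightward from (192877, 1718766). For each polygon, the edges (by vertex number in listed order) whose endpoints lie on opposite sides of northing = 1718766, where each meets that height, and whether that is right or left of the point:
Magenta: 4–5 at easting≈187376.3 (left), 5–1 at easting≈187426.6 (left) → 0 crossings.
Slate: 4–5 at easting≈186626.1 (left), 6–1 at easting≈188867.4 (left) → 0 crossings.
Olive: no edge straddles that height → 0 crossings.
Blue: 4–5 at easting≈188859.9 (left), 6–7 at easting≈194457.6 (right) → 1 crossing.
Only Blue has an odd count, so the point is inside Blue.

Blue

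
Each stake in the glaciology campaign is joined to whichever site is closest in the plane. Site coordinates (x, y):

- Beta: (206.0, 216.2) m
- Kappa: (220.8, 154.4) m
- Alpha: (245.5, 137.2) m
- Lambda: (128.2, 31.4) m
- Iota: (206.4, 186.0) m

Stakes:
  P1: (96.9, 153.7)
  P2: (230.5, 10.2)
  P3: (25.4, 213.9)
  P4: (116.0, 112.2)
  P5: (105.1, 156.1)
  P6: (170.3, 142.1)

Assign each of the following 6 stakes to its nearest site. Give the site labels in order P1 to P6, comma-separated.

P1 → Iota (d²=13033.54)
P2 → Lambda (d²=10914.73)
P3 → Beta (d²=32621.65)
P4 → Lambda (d²=6677.48)
P5 → Iota (d²=11155.70)
P6 → Kappa (d²=2701.54)

Iota, Lambda, Beta, Lambda, Iota, Kappa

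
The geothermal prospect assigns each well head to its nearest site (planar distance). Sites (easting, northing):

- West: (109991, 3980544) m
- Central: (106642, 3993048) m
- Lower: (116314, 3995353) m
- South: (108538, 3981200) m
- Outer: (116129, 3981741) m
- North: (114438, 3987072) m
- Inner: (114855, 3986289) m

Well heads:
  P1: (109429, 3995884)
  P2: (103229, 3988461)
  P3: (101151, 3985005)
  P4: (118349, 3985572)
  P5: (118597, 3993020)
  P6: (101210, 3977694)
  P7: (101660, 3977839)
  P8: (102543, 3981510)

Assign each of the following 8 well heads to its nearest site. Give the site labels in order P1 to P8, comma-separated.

Central, Central, South, Inner, Lower, South, South, South

P1 → Central (d²=15810265.00)
P2 → Central (d²=32689138.00)
P3 → South (d²=69045794.00)
P4 → Inner (d²=12722125.00)
P5 → Lower (d²=10654978.00)
P6 → South (d²=65991620.00)
P7 → South (d²=58603205.00)
P8 → South (d²=36036125.00)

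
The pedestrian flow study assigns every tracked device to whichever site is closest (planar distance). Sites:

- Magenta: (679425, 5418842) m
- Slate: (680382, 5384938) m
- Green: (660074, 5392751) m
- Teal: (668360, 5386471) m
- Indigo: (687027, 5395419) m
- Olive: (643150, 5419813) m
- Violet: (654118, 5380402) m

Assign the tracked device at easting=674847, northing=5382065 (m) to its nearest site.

Squared distances to each site:
Magenta: 1373505813.000; Slate: 38890354.000; Green: 332432125.000; Teal: 61494005.000; Indigo: 326681716.000; Olive: 2429611313.000; Violet: 432457010.000.
Minimum at Slate.

Slate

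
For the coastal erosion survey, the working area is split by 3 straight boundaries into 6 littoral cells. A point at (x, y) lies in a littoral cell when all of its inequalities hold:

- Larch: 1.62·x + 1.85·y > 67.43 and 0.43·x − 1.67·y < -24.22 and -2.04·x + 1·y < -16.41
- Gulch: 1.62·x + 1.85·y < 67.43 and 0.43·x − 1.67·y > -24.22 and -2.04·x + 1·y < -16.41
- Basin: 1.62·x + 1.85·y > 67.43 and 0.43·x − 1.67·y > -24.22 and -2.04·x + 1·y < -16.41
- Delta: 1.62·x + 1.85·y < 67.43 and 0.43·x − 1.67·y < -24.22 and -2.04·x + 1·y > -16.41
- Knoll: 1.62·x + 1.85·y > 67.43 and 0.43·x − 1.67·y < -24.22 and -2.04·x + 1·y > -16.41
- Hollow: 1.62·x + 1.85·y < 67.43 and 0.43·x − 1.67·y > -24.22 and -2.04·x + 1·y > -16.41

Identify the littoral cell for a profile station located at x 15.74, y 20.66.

1.62·15.74 + 1.85·20.66 = 63.720, which is < 67.43
0.43·15.74 − 1.67·20.66 = -27.734, which is < -24.22
-2.04·15.74 + 1·20.66 = -11.450, which is > -16.41
This sign pattern matches Delta.

Delta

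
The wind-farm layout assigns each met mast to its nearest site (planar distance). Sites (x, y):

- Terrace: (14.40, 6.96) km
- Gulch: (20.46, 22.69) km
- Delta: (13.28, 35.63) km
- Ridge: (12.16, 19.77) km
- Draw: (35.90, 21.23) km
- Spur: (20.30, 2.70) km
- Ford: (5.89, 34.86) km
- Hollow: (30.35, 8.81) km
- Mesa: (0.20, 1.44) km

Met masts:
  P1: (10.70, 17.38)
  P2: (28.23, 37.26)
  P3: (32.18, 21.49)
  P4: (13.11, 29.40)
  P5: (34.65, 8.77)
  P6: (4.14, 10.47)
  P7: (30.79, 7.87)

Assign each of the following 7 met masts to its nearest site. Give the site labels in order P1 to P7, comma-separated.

Ridge, Delta, Draw, Delta, Hollow, Mesa, Hollow

P1 → Ridge (d²=7.84)
P2 → Delta (d²=226.16)
P3 → Draw (d²=13.91)
P4 → Delta (d²=38.84)
P5 → Hollow (d²=18.49)
P6 → Mesa (d²=97.06)
P7 → Hollow (d²=1.08)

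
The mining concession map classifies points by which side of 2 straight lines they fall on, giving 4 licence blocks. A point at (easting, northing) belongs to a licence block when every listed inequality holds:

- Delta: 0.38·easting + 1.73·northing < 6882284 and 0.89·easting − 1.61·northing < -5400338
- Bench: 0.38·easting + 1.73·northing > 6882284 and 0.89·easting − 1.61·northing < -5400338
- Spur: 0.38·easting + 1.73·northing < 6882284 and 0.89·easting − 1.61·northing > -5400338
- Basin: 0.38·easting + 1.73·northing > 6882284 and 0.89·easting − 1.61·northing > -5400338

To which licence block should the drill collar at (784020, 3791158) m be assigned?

0.38·784020 + 1.73·3791158 = 6856630.940, which is < 6882284
0.89·784020 − 1.61·3791158 = -5405986.580, which is < -5400338
This sign pattern matches Delta.

Delta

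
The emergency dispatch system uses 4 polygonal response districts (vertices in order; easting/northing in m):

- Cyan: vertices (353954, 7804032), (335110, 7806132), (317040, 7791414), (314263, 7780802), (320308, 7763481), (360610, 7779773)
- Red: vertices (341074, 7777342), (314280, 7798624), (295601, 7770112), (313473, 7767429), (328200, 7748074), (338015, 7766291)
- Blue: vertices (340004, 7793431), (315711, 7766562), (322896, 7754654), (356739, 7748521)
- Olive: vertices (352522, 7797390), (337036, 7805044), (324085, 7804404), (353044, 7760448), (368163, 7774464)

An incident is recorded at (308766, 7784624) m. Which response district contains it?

Cast a ray rightward from (308766, 7784624). For each polygon, the edges (by vertex number in listed order) whose endpoints lie on opposite sides of northing = 7784624, where each meets that height, and whether that is right or left of the point:
Cyan: 3–4 at easting≈315263.2 (right), 6–1 at easting≈359279.0 (right) → 2 crossings.
Red: 1–2 at easting≈331906.0 (right), 2–3 at easting≈305108.2 (left) → 1 crossing.
Blue: 1–2 at easting≈332041.3 (right), 4–1 at easting≈343285.8 (right) → 2 crossings.
Olive: 3–4 at easting≈337116.4 (right), 5–1 at easting≈361231.5 (right) → 2 crossings.
Only Red has an odd count, so the point is inside Red.

Red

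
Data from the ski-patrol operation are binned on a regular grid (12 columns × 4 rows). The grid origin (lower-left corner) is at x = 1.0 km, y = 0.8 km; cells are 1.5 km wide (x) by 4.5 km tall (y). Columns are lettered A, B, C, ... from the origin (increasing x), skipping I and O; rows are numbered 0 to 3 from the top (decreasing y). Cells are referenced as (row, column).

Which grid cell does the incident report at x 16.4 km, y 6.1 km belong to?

(2, L)

Column index: ⌊(16.4 − 1.0) / 1.5⌋ = ⌊10.267⌋ = 10 → column L
Row offset from origin: ⌊(6.1 − 0.8) / 4.5⌋ = ⌊1.178⌋ = 1 → row 2 (counted from top)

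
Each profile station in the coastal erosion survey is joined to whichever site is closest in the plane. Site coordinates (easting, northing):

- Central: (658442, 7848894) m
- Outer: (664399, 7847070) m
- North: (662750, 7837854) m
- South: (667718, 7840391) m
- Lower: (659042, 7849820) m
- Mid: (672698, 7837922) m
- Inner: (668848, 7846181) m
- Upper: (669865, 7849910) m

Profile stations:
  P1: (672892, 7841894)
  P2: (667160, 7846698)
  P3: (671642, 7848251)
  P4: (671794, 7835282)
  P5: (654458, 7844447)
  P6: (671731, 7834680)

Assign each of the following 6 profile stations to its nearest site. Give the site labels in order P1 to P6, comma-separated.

Mid, Inner, Upper, Mid, Central, Mid

P1 → Mid (d²=15814420.00)
P2 → Inner (d²=3116633.00)
P3 → Upper (d²=5910010.00)
P4 → Mid (d²=7786816.00)
P5 → Central (d²=35648065.00)
P6 → Mid (d²=11445653.00)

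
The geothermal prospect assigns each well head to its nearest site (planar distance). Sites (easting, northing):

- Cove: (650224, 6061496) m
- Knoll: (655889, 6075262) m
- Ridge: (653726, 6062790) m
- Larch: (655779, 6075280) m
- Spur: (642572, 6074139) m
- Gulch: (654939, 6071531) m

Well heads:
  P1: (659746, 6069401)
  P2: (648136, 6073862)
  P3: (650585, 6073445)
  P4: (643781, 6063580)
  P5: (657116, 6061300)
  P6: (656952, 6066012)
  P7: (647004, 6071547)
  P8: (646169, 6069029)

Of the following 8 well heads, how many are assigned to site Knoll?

P1 → Gulch
P2 → Spur
P3 → Gulch
P4 → Cove
P5 → Ridge
P6 → Ridge
P7 → Spur
P8 → Spur
0 of the 8 go to Knoll.

0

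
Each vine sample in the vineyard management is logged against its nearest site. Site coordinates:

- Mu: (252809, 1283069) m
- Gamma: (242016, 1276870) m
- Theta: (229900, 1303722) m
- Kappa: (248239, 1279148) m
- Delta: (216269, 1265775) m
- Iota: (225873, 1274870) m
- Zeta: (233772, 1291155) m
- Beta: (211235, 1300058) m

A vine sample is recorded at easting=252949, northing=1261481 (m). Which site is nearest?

Kappa

Squared distances to each site:
Mu: 466061344.000; Gamma: 356351810.000; Theta: 2315558482.000; Kappa: 334306989.000; Delta: 1363860836.000; Iota: 912375097.000; Zeta: 1248303605.000; Beta: 3228242725.000.
Minimum at Kappa.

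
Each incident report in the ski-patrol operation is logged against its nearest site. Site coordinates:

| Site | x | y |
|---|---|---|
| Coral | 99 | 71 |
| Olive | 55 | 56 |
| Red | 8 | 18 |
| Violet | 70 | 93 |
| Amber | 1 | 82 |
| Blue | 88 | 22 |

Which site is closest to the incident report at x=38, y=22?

Squared distances to each site:
Coral: 6122.000; Olive: 1445.000; Red: 916.000; Violet: 6065.000; Amber: 4969.000; Blue: 2500.000.
Minimum at Red.

Red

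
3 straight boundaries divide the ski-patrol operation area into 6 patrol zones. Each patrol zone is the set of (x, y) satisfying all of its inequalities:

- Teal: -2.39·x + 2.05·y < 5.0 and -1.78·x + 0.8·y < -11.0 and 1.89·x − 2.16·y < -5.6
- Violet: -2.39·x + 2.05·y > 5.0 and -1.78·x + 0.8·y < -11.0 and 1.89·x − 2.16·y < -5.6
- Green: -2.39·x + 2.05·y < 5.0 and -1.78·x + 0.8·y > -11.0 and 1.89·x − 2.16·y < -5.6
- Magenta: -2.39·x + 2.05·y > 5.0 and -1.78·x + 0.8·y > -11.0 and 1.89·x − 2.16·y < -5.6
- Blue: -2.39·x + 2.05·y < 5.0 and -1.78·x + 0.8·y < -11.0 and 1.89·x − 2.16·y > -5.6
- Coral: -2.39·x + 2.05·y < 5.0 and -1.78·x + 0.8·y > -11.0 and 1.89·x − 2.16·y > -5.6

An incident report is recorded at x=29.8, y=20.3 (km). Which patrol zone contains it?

Blue

-2.39·29.8 + 2.05·20.3 = -29.607, which is < 5.0
-1.78·29.8 + 0.8·20.3 = -36.804, which is < -11.0
1.89·29.8 − 2.16·20.3 = 12.474, which is > -5.6
This sign pattern matches Blue.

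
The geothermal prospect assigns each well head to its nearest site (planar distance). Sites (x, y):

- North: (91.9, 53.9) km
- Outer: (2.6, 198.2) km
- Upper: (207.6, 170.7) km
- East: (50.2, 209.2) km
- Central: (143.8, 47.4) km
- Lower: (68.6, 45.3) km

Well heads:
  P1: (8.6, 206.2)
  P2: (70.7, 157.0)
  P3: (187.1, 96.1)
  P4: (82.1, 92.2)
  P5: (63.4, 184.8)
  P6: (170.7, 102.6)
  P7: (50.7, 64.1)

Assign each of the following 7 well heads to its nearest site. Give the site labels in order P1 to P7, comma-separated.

Outer, East, Central, North, East, Central, Lower

P1 → Outer (d²=100.00)
P2 → East (d²=3145.09)
P3 → Central (d²=4246.58)
P4 → North (d²=1562.93)
P5 → East (d²=769.60)
P6 → Central (d²=3770.65)
P7 → Lower (d²=673.85)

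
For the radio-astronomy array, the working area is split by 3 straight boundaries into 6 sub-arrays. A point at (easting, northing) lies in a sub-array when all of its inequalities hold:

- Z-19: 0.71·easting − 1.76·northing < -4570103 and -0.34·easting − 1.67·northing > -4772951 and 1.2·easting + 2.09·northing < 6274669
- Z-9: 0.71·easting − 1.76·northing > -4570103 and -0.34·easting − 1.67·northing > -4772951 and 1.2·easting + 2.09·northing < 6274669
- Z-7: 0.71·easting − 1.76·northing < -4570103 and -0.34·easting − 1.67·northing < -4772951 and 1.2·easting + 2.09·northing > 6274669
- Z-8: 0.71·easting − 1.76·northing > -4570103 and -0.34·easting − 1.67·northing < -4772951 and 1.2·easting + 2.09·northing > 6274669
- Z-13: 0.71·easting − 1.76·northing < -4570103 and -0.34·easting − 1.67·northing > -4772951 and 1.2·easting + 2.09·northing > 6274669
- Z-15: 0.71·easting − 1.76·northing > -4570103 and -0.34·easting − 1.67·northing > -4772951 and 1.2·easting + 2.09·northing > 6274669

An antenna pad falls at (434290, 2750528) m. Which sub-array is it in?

0.71·434290 − 1.76·2750528 = -4532583.380, which is > -4570103
-0.34·434290 − 1.67·2750528 = -4741040.360, which is > -4772951
1.2·434290 + 2.09·2750528 = 6269751.520, which is < 6274669
This sign pattern matches Z-9.

Z-9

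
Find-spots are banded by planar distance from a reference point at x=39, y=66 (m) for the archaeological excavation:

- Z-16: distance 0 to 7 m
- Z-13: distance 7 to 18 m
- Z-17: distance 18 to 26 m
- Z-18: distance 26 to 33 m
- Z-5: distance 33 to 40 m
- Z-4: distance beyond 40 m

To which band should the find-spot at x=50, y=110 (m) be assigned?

Distance = √((50−39)² + (110−66)²) = √(121.000 + 1936.000) = 45.354 m.
40 ≤ 45.354 < ∞ → Z-4.

Z-4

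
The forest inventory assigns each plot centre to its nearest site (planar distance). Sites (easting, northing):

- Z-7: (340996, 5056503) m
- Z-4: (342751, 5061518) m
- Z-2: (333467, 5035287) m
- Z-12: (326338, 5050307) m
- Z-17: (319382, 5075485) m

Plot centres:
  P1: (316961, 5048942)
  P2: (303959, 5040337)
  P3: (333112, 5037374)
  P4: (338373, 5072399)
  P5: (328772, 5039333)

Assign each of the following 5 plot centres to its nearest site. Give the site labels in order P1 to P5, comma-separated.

Z-12, Z-12, Z-2, Z-4, Z-2

P1 → Z-12 (d²=89791354.00)
P2 → Z-12 (d²=600220541.00)
P3 → Z-2 (d²=4481594.00)
P4 → Z-4 (d²=137563045.00)
P5 → Z-2 (d²=38413141.00)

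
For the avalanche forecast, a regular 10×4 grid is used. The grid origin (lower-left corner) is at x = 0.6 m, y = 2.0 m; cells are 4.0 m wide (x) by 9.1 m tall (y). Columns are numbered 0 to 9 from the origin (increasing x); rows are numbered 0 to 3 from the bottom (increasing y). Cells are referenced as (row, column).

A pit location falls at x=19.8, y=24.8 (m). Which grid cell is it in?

(2, 4)

Column index: ⌊(19.8 − 0.6) / 4.0⌋ = ⌊4.800⌋ = 4
Row offset from origin: ⌊(24.8 − 2.0) / 9.1⌋ = ⌊2.505⌋ = 2 → row 2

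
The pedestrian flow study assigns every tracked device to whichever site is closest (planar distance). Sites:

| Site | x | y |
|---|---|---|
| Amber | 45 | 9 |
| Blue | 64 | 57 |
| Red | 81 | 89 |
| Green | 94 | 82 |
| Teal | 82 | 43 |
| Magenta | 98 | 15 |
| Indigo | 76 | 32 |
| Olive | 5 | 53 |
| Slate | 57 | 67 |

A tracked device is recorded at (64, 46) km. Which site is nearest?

Blue

Squared distances to each site:
Amber: 1730.000; Blue: 121.000; Red: 2138.000; Green: 2196.000; Teal: 333.000; Magenta: 2117.000; Indigo: 340.000; Olive: 3530.000; Slate: 490.000.
Minimum at Blue.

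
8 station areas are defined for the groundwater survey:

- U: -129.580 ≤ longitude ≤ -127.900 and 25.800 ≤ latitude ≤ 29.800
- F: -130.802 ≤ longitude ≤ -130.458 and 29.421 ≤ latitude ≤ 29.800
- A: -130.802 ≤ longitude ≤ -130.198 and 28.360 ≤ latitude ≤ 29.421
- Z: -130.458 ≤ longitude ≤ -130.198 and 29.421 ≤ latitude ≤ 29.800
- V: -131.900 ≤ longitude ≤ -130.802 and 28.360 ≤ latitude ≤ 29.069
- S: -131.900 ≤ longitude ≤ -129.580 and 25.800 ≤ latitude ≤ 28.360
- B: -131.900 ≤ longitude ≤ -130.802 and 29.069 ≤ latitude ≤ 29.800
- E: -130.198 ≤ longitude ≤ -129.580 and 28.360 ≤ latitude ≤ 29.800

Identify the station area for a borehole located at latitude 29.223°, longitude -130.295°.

A

The point has longitude = -130.295 and latitude = 29.223.
Only A satisfies -130.802 ≤ longitude ≤ -130.198 and 28.360 ≤ latitude ≤ 29.421.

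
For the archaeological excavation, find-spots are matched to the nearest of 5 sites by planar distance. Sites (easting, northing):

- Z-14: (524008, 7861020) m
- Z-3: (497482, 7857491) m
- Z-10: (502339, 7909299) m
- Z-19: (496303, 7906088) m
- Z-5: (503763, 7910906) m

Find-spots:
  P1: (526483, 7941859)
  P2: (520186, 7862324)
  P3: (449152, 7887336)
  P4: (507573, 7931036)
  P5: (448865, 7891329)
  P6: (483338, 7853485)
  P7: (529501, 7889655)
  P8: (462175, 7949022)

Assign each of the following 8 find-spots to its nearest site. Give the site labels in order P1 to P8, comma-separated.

P1 → Z-5 (d²=1474286609.00)
P2 → Z-14 (d²=16308100.00)
P3 → Z-19 (d²=2574854305.00)
P4 → Z-5 (d²=419733000.00)
P5 → Z-19 (d²=2468191925.00)
P6 → Z-3 (d²=216100772.00)
P7 → Z-14 (d²=850136274.00)
P8 → Z-19 (d²=3008048740.00)

Z-5, Z-14, Z-19, Z-5, Z-19, Z-3, Z-14, Z-19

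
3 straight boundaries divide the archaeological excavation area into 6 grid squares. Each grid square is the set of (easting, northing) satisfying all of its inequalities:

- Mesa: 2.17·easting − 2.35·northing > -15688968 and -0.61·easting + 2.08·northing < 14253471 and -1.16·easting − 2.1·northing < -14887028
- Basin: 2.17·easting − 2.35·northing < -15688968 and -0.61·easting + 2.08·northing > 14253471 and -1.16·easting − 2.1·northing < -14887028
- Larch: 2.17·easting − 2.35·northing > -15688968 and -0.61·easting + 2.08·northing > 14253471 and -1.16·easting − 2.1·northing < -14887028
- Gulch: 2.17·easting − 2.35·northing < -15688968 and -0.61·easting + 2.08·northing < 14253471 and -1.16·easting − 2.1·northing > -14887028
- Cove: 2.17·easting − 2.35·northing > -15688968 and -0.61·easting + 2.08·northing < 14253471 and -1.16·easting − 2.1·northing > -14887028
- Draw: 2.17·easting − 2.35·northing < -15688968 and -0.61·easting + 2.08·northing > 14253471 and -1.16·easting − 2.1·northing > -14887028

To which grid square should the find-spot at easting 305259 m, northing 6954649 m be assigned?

Larch

2.17·305259 − 2.35·6954649 = -15681013.120, which is > -15688968
-0.61·305259 + 2.08·6954649 = 14279461.930, which is > 14253471
-1.16·305259 − 2.1·6954649 = -14958863.340, which is < -14887028
This sign pattern matches Larch.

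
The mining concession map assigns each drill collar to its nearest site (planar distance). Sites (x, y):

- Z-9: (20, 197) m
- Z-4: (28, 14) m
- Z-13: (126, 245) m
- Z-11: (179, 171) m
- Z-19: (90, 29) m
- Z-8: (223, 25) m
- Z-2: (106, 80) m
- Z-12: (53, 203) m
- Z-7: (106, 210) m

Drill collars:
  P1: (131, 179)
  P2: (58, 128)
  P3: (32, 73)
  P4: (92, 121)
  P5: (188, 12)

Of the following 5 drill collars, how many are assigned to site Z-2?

P1 → Z-7
P2 → Z-2
P3 → Z-4
P4 → Z-2
P5 → Z-8
2 of the 5 go to Z-2.

2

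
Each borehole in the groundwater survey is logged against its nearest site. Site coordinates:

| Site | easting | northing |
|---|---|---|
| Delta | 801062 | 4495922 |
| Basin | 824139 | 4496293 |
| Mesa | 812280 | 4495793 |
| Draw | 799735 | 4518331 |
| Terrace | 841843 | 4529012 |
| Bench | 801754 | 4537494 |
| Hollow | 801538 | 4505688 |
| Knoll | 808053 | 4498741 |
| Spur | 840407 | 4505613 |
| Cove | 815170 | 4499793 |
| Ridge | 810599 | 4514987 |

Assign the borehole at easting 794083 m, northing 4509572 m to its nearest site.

Squared distances to each site:
Delta: 235028941.000; Basin: 1079694977.000; Mesa: 520991650.000; Draw: 108665185.000; Terrace: 2658931200.000; Bench: 838482325.000; Hollow: 70662481.000; Knoll: 312471461.000; Spur: 2161586657.000; Cove: 540290410.000; Ridge: 302100481.000.
Minimum at Hollow.

Hollow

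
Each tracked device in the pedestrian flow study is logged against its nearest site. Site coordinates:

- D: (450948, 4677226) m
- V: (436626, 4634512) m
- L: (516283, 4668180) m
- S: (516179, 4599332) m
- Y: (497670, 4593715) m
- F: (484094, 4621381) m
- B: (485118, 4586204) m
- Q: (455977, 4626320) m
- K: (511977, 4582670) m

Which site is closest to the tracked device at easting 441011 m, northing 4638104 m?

Squared distances to each site:
D: 1629274853.000; V: 32130689.000; L: 6570439760.000; S: 7153496208.000; Y: 5180625602.000; F: 2135803618.000; B: 4639037449.000; Q: 362843812.000; K: 8109101512.000.
Minimum at V.

V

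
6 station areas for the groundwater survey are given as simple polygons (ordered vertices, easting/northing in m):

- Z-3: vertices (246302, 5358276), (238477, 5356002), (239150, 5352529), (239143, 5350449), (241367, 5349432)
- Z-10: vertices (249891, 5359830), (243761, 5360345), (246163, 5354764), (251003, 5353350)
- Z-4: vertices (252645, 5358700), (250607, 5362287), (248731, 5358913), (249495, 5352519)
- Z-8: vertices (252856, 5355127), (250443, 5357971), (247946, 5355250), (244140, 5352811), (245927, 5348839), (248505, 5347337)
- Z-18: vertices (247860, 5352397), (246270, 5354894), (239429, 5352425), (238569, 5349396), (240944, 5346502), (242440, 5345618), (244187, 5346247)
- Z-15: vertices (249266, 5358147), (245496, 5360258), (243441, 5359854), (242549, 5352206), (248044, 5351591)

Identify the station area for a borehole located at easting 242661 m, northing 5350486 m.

Cast a ray rightward from (242661, 5350486). For each polygon, the edges (by vertex number in listed order) whose endpoints lie on opposite sides of northing = 5350486, where each meets that height, and whether that is right or left of the point:
Z-3: 3–4 at easting≈239143.1 (left), 5–1 at easting≈241955.1 (left) → 0 crossings.
Z-10: no edge straddles that height → 0 crossings.
Z-4: no edge straddles that height → 0 crossings.
Z-8: 4–5 at easting≈245186.0 (right), 6–1 at easting≈250263.8 (right) → 2 crossings.
Z-18: 3–4 at easting≈238878.5 (left), 7–1 at easting≈246718.7 (right) → 1 crossing.
Z-15: no edge straddles that height → 0 crossings.
Only Z-18 has an odd count, so the point is inside Z-18.

Z-18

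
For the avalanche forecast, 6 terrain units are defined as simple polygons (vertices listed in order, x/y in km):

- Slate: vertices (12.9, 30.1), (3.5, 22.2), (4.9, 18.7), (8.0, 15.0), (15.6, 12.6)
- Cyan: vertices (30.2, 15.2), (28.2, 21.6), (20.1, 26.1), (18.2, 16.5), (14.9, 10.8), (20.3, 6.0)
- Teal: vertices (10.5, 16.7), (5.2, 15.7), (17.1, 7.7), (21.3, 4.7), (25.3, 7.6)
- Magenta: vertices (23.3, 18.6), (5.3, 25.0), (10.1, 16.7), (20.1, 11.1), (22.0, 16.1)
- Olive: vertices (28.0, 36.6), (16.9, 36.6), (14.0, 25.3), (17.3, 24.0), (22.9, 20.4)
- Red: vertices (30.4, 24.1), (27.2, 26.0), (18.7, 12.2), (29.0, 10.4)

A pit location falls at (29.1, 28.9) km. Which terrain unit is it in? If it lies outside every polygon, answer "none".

Cast a ray rightward from (29.1, 28.9). For each polygon, the edges (by vertex number in listed order) whose endpoints lie on opposite sides of y = 28.9, where each meets that height, and whether that is right or left of the point:
Slate: 1–2 at x≈11.47 (left), 5–1 at x≈13.09 (left) → 0 crossings.
Cyan: no edge straddles that height → 0 crossings.
Teal: no edge straddles that height → 0 crossings.
Magenta: no edge straddles that height → 0 crossings.
Olive: 2–3 at x≈14.92 (left), 5–1 at x≈25.58 (left) → 0 crossings.
Red: no edge straddles that height → 0 crossings.
All counts are even, so the point lies outside every listed polygon.

none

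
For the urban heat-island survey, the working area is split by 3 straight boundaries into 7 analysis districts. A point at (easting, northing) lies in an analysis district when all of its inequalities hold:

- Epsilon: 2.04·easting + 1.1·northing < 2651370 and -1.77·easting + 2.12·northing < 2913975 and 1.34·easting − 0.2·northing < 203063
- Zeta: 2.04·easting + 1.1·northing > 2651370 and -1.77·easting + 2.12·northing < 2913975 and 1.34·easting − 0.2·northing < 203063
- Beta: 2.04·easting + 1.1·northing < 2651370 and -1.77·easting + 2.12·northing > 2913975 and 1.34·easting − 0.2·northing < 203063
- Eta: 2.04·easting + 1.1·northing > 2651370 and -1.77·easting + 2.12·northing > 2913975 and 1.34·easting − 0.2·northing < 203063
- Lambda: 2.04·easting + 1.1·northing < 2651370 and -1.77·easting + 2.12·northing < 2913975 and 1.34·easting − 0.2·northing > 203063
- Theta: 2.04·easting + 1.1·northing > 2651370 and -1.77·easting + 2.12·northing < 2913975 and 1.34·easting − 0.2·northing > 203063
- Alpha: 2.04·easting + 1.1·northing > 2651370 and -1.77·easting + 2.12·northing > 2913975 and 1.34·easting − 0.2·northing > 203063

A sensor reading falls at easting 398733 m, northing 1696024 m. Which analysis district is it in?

Zeta

2.04·398733 + 1.1·1696024 = 2679041.720, which is > 2651370
-1.77·398733 + 2.12·1696024 = 2889813.470, which is < 2913975
1.34·398733 − 0.2·1696024 = 195097.420, which is < 203063
This sign pattern matches Zeta.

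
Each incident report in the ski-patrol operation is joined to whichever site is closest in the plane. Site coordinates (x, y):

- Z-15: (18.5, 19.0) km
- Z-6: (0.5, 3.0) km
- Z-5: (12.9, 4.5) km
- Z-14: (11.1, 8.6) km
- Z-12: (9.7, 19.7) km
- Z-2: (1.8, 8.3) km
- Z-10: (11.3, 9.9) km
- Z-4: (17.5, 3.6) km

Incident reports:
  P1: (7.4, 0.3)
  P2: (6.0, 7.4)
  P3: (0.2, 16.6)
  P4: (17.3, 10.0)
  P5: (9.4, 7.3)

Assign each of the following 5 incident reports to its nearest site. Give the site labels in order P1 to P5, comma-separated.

Z-5, Z-2, Z-2, Z-10, Z-14

P1 → Z-5 (d²=47.89)
P2 → Z-2 (d²=18.45)
P3 → Z-2 (d²=71.45)
P4 → Z-10 (d²=36.01)
P5 → Z-14 (d²=4.58)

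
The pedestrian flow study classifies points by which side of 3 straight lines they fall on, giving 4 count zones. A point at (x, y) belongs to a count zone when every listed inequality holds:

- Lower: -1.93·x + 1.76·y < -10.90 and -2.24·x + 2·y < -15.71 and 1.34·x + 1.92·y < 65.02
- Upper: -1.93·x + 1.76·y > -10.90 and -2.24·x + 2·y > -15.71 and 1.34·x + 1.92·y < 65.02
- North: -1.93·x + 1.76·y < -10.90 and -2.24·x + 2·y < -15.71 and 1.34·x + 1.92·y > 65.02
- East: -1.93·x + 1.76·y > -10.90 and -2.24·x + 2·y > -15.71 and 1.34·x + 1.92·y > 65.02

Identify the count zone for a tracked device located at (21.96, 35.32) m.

-1.93·21.96 + 1.76·35.32 = 19.780, which is > -10.90
-2.24·21.96 + 2·35.32 = 21.450, which is > -15.71
1.34·21.96 + 1.92·35.32 = 97.241, which is > 65.02
This sign pattern matches East.

East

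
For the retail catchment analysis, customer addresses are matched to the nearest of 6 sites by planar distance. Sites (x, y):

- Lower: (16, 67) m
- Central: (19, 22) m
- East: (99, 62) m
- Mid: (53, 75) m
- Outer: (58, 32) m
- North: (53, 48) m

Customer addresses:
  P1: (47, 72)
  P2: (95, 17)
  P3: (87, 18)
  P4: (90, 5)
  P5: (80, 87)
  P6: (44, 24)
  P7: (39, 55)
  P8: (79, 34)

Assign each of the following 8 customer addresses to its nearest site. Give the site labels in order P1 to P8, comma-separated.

Mid, Outer, Outer, Outer, Mid, Outer, North, Outer

P1 → Mid (d²=45.00)
P2 → Outer (d²=1594.00)
P3 → Outer (d²=1037.00)
P4 → Outer (d²=1753.00)
P5 → Mid (d²=873.00)
P6 → Outer (d²=260.00)
P7 → North (d²=245.00)
P8 → Outer (d²=445.00)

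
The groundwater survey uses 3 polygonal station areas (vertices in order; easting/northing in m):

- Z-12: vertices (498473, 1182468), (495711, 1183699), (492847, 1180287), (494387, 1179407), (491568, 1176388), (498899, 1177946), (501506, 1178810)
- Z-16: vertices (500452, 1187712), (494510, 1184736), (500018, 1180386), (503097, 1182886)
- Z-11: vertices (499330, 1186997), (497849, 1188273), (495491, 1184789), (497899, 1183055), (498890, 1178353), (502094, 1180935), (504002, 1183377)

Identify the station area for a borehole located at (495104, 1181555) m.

Z-12

Cast a ray rightward from (495104, 1181555). For each polygon, the edges (by vertex number in listed order) whose endpoints lie on opposite sides of northing = 1181555, where each meets that height, and whether that is right or left of the point:
Z-12: 2–3 at easting≈493911.3 (left), 7–1 at easting≈499230.0 (right) → 1 crossing.
Z-16: 2–3 at easting≈498537.8 (right), 3–4 at easting≈501457.7 (right) → 2 crossings.
Z-11: 4–5 at easting≈498215.1 (right), 6–7 at easting≈502578.4 (right) → 2 crossings.
Only Z-12 has an odd count, so the point is inside Z-12.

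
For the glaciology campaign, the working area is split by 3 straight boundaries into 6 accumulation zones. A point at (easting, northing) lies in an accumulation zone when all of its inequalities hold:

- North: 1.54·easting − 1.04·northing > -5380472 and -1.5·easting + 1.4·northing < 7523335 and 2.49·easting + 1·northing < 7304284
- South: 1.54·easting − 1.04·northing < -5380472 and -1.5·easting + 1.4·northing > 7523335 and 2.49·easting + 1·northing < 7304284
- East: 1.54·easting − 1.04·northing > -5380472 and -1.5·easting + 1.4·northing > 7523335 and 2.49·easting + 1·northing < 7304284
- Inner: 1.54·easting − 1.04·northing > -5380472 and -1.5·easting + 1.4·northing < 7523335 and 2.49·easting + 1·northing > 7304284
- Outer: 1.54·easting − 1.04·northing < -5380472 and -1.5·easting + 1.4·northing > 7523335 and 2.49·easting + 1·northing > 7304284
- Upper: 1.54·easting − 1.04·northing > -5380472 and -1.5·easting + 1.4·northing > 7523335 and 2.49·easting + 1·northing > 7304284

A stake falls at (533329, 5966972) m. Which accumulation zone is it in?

1.54·533329 − 1.04·5966972 = -5384324.220, which is < -5380472
-1.5·533329 + 1.4·5966972 = 7553767.300, which is > 7523335
2.49·533329 + 1·5966972 = 7294961.210, which is < 7304284
This sign pattern matches South.

South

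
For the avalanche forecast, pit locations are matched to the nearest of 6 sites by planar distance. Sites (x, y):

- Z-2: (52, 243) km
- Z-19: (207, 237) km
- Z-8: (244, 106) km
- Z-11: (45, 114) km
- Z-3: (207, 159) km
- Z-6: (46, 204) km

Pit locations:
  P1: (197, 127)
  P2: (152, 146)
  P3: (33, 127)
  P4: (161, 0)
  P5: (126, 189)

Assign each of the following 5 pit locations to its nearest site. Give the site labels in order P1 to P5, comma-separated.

P1 → Z-3 (d²=1124.00)
P2 → Z-3 (d²=3194.00)
P3 → Z-11 (d²=313.00)
P4 → Z-8 (d²=18125.00)
P5 → Z-6 (d²=6625.00)

Z-3, Z-3, Z-11, Z-8, Z-6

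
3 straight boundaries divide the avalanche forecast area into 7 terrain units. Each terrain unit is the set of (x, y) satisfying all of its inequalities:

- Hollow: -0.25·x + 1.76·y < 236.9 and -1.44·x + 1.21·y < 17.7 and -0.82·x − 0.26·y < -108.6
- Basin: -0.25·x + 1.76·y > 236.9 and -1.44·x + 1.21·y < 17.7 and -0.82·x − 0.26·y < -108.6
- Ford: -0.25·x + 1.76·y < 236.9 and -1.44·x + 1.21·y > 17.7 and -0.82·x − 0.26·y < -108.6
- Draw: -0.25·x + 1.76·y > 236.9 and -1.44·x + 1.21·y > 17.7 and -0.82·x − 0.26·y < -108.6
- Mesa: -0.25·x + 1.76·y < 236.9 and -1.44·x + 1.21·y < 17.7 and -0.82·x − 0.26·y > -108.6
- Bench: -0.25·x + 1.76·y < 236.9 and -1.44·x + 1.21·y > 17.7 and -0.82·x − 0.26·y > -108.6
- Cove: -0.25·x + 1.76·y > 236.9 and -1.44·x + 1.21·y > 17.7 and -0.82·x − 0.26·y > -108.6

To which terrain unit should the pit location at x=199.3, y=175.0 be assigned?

-0.25·199.3 + 1.76·175.0 = 258.175, which is > 236.9
-1.44·199.3 + 1.21·175.0 = -75.242, which is < 17.7
-0.82·199.3 − 0.26·175.0 = -208.926, which is < -108.6
This sign pattern matches Basin.

Basin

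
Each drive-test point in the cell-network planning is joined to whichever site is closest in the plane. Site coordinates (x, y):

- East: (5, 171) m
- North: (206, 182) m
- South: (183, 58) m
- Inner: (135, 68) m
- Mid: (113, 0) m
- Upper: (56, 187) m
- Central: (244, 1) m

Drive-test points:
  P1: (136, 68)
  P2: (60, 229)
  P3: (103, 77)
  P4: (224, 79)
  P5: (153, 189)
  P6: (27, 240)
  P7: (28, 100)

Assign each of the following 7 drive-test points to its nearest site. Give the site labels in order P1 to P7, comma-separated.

Inner, Upper, Inner, South, North, Upper, East

P1 → Inner (d²=1.00)
P2 → Upper (d²=1780.00)
P3 → Inner (d²=1105.00)
P4 → South (d²=2122.00)
P5 → North (d²=2858.00)
P6 → Upper (d²=3650.00)
P7 → East (d²=5570.00)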